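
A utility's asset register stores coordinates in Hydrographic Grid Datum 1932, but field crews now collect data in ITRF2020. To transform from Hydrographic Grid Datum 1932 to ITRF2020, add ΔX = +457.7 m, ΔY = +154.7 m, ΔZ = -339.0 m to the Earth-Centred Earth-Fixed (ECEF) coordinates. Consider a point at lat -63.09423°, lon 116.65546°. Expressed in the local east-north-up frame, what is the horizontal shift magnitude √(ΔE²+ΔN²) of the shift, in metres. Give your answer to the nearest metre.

524 m

The local east axis at (φ, λ) is (−sin λ, cos λ, 0), so ΔE = −sin(116.65546°)·457.7 + cos(116.65546°)·154.7 = -478.46 m.
The local north axis is (−sin φ cos λ, −sin φ sin λ, cos φ), giving ΔN = -183.108 + 123.292 − 153.406 = -213.22 m.
Horizontal magnitude = √(ΔE² + ΔN²) = √((-478.46)² + (-213.22)²) = 523.82 m.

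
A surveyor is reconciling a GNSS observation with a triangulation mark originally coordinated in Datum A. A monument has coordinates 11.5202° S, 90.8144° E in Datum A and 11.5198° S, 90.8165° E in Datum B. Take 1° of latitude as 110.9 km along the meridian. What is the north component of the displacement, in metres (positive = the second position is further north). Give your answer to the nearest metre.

Δφ = -11.5198° − -11.5202° = +0.0004°; Δλ = 90.8165° − 90.8144° = +0.0021°.
ΔN = Δφ × 110900 = 44.4 m; ΔE = Δλ × 110900 × cos(-11.5202°) = +0.0021 × 110900 × 0.979854 = 228.2 m.

ΔN = 44 m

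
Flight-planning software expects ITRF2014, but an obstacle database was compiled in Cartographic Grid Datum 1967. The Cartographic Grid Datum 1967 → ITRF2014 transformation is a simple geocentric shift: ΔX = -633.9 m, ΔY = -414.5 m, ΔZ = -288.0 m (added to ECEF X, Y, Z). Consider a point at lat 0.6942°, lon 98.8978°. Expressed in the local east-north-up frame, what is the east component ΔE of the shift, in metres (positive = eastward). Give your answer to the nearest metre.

The local east axis at (φ, λ) is (−sin λ, cos λ, 0), so ΔE = −sin(98.8978°)·(-633.9) + cos(98.8978°)·(-414.5) = 690.38 m.

ΔE = 690 m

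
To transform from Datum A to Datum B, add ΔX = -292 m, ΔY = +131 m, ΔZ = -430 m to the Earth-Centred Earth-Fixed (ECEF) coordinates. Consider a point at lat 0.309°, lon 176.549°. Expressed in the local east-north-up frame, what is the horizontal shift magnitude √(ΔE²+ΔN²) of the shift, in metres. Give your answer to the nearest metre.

At φ = 0.309°, λ = 176.549°: sin φ = 0.005393, cos φ = 0.999985, sin λ = 0.060195, cos λ = -0.998187.
ΔE = −sin λ·ΔX + cos λ·ΔY = −(0.060195)·(-292) + (-0.998187)·(131) = -113.19 m.
ΔN = −sin φ cos λ·ΔX − sin φ sin λ·ΔY + cos φ·ΔZ = −(0.005393)(-0.998187)(-292) − (0.005393)(0.060195)(131) + (0.999985)(-430) = -431.61 m.
Horizontal magnitude = √(ΔE² + ΔN²) = √((-113.19)² + (-431.61)²) = 446.20 m.

446 m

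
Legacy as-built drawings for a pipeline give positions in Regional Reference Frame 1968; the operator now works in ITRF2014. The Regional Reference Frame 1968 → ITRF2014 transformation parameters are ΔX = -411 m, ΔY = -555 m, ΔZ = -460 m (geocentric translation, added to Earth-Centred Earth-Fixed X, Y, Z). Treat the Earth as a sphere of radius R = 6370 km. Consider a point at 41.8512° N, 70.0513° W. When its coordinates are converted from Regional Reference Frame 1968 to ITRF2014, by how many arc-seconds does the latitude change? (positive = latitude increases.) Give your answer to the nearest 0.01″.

sin φ = 0.667198, cos φ = 0.744880, sin λ = -0.939998, cos λ = 0.341179.
North component: ΔN = −sin φ cos λ·ΔX − sin φ sin λ·ΔY + cos φ·ΔZ = −(0.667198)(0.341179)(-411) − (0.667198)(-0.939998)(-555) + (0.744880)(-460) = -597.16 m.
1° of latitude spans πR/180 = 111177 m, so Δφ = -597.16 / 111177 × 3600 = -19.337″.

Δφ = -19.34″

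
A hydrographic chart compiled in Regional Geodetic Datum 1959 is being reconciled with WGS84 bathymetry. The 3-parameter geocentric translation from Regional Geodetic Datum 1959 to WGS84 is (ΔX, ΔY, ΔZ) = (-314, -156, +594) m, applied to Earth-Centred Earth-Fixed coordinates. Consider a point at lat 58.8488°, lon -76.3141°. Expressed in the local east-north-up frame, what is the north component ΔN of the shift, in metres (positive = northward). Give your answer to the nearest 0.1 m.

ΔN = 241.1 m

The local north axis is (−sin φ cos λ, −sin φ sin λ, cos φ), giving ΔN = 63.580 − 129.715 + 307.275 = 241.14 m.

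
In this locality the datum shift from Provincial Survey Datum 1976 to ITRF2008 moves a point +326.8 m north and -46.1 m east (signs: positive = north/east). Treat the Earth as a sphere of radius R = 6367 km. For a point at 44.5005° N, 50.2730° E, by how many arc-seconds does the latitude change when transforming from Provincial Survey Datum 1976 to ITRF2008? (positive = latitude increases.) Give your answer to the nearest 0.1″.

On a sphere of radius R, 1 rad of latitude = R, so Δφ = ΔN / R = 326.8 / 6367000 = 5.1327e-05 rad = 10.587″.

Δφ = 10.6″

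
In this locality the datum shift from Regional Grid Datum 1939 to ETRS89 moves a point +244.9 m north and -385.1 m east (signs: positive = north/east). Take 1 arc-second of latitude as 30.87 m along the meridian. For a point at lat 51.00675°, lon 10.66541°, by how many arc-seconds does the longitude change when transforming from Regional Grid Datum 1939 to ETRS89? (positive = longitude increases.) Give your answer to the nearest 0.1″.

At latitude 51.00675°, cos φ = 0.629229.
1″ of longitude at this latitude = 30.87 × cos φ = 19.4243 m, so Δλ = -385.1 / 19.4243 = -19.826″.

Δλ = -19.8″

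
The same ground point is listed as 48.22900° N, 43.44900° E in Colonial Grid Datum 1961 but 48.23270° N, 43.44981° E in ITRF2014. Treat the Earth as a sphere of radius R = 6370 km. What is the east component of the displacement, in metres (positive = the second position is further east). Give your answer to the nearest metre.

Δφ = 48.23270° − 48.22900° = +0.00370°; Δλ = 43.44981° − 43.44900° = +0.00081°.
1° along a meridian = πR/180 = 111177 m.
ΔN = Δφ × 111177 = 411.4 m; ΔE = Δλ × 111177 × cos(48.22900°) = +0.00081 × 111177 × 0.666155 = 60.0 m.

ΔE = 60 m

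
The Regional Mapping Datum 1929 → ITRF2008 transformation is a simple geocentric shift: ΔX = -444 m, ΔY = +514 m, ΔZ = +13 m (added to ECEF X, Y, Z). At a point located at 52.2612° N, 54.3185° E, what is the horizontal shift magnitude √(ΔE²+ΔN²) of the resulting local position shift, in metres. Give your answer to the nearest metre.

The local east axis at (φ, λ) is (−sin λ, cos λ, 0), so ΔE = −sin(54.3185°)·(-444) + cos(54.3185°)·514 = 660.45 m.
The local north axis is (−sin φ cos λ, −sin φ sin λ, cos φ), giving ΔN = 204.801 − 330.169 + 7.957 = -117.41 m.
Horizontal magnitude = √(ΔE² + ΔN²) = √(660.45² + (-117.41)²) = 670.81 m.

671 m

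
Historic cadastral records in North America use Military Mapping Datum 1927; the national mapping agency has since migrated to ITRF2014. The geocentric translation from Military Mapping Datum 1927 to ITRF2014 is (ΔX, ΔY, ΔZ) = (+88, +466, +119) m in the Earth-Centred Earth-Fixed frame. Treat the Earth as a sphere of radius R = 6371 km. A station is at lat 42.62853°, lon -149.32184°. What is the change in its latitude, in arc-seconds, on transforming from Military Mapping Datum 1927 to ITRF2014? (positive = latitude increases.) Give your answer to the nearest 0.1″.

Δφ = 9.7″

sin φ = 0.677242, cos φ = 0.735760, sin λ = -0.510215, cos λ = -0.860047.
North component: ΔN = −sin φ cos λ·ΔX − sin φ sin λ·ΔY + cos φ·ΔZ = −(0.677242)(-0.860047)(88) − (0.677242)(-0.510215)(466) + (0.735760)(119) = 299.83 m.
1° of latitude spans πR/180 = 111195 m, so Δφ = 299.83 / 111195 × 3600 = 9.707″.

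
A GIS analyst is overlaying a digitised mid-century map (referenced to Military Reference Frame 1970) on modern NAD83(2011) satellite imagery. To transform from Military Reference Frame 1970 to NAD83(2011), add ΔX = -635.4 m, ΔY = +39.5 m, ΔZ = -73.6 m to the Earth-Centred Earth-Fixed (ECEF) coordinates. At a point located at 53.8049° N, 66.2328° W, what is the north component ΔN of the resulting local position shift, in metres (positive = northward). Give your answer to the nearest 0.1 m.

ΔN = 192.4 m

The local north axis is (−sin φ cos λ, −sin φ sin λ, cos φ), giving ΔN = 206.659 + 29.173 − 43.463 = 192.37 m.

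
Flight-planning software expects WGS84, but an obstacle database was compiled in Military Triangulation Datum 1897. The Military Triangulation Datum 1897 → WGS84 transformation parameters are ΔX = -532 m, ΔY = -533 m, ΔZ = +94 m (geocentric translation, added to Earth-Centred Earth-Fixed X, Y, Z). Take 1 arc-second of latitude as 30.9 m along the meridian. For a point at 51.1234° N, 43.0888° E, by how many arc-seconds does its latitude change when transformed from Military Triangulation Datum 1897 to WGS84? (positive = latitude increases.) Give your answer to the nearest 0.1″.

sin φ = 0.778500, cos φ = 0.627645, sin λ = 0.683131, cos λ = 0.730296.
North component: ΔN = −sin φ cos λ·ΔX − sin φ sin λ·ΔY + cos φ·ΔZ = −(0.778500)(0.730296)(-532) − (0.778500)(0.683131)(-533) + (0.627645)(94) = 644.92 m.
1° of latitude spans 3600 × 30.90 = 111240 m, so Δφ = 644.92 / 111240 × 3600 = 20.871″.

Δφ = 20.9″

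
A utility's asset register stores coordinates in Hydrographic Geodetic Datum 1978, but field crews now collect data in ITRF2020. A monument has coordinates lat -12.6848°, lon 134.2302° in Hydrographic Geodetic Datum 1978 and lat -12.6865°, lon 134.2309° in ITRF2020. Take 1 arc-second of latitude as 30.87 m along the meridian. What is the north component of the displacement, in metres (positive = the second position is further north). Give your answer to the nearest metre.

Δφ = -12.6865° − -12.6848° = -0.0017°; Δλ = 134.2309° − 134.2302° = +0.0007°.
1° of latitude = 3600 × 30.87 = 111132 m.
ΔN = Δφ × 111132 = -188.9 m; ΔE = Δλ × 111132 × cos(-12.6848°) = +0.0007 × 111132 × 0.975593 = 75.9 m.

ΔN = -189 m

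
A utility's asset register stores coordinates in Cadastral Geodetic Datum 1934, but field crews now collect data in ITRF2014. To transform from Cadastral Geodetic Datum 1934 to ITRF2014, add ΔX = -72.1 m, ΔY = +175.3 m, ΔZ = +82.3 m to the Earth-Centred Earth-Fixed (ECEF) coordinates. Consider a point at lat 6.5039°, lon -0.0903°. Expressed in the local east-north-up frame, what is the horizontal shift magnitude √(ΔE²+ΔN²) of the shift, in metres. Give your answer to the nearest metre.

The local east axis at (φ, λ) is (−sin λ, cos λ, 0), so ΔE = −sin(-0.0903°)·(-72.1) + cos(-0.0903°)·175.3 = 175.19 m.
The local north axis is (−sin φ cos λ, −sin φ sin λ, cos φ), giving ΔN = 8.167 + 0.031 + 81.770 = 89.97 m.
Horizontal magnitude = √(ΔE² + ΔN²) = √(175.19² + 89.97²) = 196.94 m.

197 m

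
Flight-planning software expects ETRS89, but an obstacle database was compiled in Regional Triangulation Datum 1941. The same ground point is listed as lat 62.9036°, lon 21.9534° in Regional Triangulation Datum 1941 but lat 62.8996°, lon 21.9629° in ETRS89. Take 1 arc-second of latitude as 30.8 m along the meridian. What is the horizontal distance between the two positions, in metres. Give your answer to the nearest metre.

653 m

Δφ = 62.8996° − 62.9036° = -0.0040°; Δλ = 21.9629° − 21.9534° = +0.0095°.
1° of latitude = 3600 × 30.80 = 110880 m.
ΔN = Δφ × 110880 = -443.5 m; ΔE = Δλ × 110880 × cos(62.9036°) = +0.0095 × 110880 × 0.455489 = 479.8 m.
Distance = √(ΔE² + ΔN²) = √(479.8² + (-443.5)²) = 653.4 m.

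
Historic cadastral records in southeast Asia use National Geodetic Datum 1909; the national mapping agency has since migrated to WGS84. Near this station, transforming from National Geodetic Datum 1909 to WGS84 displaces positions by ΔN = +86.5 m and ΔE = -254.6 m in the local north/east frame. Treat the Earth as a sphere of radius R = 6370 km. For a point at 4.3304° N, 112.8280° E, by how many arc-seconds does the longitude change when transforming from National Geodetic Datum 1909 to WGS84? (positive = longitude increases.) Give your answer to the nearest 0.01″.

At latitude 4.3304°, cos φ = 0.997145.
One radian of longitude at latitude φ spans R cos φ, so Δλ = ΔE / (R cos φ) = -254.6 / (6370000 × 0.997145) = -4.0083e-05 rad = -8.268″.

Δλ = -8.27″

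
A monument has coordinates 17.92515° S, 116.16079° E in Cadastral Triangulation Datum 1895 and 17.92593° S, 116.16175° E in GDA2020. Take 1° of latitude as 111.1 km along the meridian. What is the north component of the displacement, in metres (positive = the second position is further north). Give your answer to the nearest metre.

Δφ = -17.92593° − -17.92515° = -0.00078°; Δλ = 116.16175° − 116.16079° = +0.00096°.
ΔN = Δφ × 111100 = -86.7 m; ΔE = Δλ × 111100 × cos(-17.92515°) = +0.00096 × 111100 × 0.951459 = 101.5 m.

ΔN = -87 m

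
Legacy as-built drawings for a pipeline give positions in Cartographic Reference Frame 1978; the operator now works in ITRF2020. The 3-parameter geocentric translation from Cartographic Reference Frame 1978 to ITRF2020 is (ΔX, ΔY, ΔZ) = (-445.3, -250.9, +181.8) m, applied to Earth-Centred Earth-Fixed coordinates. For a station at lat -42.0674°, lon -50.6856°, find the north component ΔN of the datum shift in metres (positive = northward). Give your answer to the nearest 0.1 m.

The local north axis is (−sin φ cos λ, −sin φ sin λ, cos φ), giving ΔN = -189.029 + 130.059 + 134.961 = 75.99 m.

ΔN = 76.0 m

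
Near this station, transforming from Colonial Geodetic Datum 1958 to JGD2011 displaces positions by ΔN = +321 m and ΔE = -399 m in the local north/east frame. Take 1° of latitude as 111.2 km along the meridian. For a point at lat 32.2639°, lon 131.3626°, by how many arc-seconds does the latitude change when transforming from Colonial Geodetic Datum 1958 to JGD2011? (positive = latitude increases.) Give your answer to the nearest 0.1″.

Δφ = 10.4″

1° of latitude = 111.2 km, so Δφ = 321.0 / 111200 = 0.0028867° = 10.392″.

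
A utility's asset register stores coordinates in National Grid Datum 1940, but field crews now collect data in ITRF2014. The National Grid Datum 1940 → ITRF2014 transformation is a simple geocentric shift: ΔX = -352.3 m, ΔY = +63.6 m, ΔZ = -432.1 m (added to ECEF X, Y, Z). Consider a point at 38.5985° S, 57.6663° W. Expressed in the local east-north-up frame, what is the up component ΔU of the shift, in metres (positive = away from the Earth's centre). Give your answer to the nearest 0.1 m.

ΔU = 80.3 m

The local up (radial) axis is (cos φ cos λ, cos φ sin λ, sin φ), giving ΔU = -147.263 − 41.999 + 269.570 = 80.31 m.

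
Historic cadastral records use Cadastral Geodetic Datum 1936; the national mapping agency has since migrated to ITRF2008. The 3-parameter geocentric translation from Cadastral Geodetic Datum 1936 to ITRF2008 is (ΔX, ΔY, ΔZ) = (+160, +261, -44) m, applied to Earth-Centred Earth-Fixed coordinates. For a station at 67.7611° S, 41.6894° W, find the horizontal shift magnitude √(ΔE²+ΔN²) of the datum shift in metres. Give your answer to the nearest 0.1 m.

308.6 m

At φ = -67.7611°, λ = -41.6894°: sin φ = -0.925614, cos φ = 0.378469, sin λ = -0.665092, cos λ = 0.746761.
ΔE = −sin λ·ΔX + cos λ·ΔY = −(-0.665092)·(160) + (0.746761)·(261) = 301.32 m.
ΔN = −sin φ cos λ·ΔX − sin φ sin λ·ΔY + cos φ·ΔZ = −(-0.925614)(0.746761)(160) − (-0.925614)(-0.665092)(261) + (0.378469)(-44) = -66.74 m.
Horizontal magnitude = √(ΔE² + ΔN²) = √(301.32² + (-66.74)²) = 308.62 m.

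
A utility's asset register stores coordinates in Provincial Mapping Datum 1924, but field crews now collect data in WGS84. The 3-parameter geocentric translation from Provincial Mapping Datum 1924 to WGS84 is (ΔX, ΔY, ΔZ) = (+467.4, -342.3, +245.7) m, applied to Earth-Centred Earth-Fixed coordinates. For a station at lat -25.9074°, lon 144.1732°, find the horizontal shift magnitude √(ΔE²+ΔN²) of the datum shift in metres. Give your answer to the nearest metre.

At φ = -25.9074°, λ = 144.1732°: sin φ = -0.436918, cos φ = 0.899501, sin λ = 0.585337, cos λ = -0.810790.
ΔE = −sin λ·ΔX + cos λ·ΔY = −(0.585337)·(467.4) + (-0.810790)·(-342.3) = 3.95 m.
ΔN = −sin φ cos λ·ΔX − sin φ sin λ·ΔY + cos φ·ΔZ = −(-0.436918)(-0.810790)(467.4) − (-0.436918)(0.585337)(-342.3) + (0.899501)(245.7) = -32.11 m.
Horizontal magnitude = √(ΔE² + ΔN²) = √(3.95² + (-32.11)²) = 32.35 m.

32 m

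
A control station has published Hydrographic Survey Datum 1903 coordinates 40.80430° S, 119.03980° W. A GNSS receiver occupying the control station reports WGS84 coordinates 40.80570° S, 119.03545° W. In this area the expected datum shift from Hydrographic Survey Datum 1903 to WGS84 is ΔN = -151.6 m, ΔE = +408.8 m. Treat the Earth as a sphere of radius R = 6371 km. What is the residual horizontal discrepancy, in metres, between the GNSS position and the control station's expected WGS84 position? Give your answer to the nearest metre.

Observed coordinate differences: Δφ = -0.00140°, Δλ = +0.00435°.
Converting to metres (1° lat = 111195 m, cos φ = 0.756946): observed ΔN = -155.7 m, observed ΔE = 366.1 m.
Subtracting the expected shift leaves a residual of -155.7 − (-151.6) = -4.1 m north and 366.1 − (408.8) = -42.7 m east.
Residual distance = √((-4.1)² + (-42.7)²) = 42.9 m.

43 m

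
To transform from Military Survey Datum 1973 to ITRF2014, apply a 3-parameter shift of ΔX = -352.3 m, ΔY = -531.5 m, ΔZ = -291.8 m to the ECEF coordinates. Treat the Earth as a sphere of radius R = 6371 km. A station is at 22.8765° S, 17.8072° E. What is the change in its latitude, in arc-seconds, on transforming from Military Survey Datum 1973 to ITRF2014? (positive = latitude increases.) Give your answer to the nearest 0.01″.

Δφ = -14.97″

sin φ = -0.388746, cos φ = 0.921345, sin λ = 0.305815, cos λ = 0.952091.
North component: ΔN = −sin φ cos λ·ΔX − sin φ sin λ·ΔY + cos φ·ΔZ = −(-0.388746)(0.952091)(-352.3) − (-0.388746)(0.305815)(-531.5) + (0.921345)(-291.8) = -462.43 m.
1° of latitude spans πR/180 = 111195 m, so Δφ = -462.43 / 111195 × 3600 = -14.971″.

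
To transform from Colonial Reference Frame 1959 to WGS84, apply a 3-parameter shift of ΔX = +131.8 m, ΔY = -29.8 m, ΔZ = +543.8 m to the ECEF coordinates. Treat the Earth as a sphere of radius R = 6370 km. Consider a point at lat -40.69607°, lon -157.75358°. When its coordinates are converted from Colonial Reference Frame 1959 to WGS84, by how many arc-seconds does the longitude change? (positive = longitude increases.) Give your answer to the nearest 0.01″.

Δλ = 3.31″

sin φ = -0.652046, cos φ = 0.758179, sin λ = -0.378591, cos λ = -0.925564.
East component: ΔE = −sin λ·ΔX + cos λ·ΔY = −(-0.378591)(131.8) + (-0.925564)(-29.8) = 77.48 m.
1° of latitude spans πR/180 = 111177 m; at latitude φ, 1° of longitude spans that × cos φ = 84292.4 m, so Δλ = 77.48 / 84292.4 × 3600 = 3.309″.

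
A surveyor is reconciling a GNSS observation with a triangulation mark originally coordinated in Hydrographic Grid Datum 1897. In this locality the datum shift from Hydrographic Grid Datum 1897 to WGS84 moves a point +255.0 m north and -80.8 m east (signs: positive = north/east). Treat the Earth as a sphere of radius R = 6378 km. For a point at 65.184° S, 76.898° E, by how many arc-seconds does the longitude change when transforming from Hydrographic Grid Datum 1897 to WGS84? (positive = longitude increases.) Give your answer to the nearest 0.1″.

Δλ = -6.2″

At latitude -65.184°, cos φ = 0.419706.
One radian of longitude at latitude φ spans R cos φ, so Δλ = ΔE / (R cos φ) = -80.8 / (6378000 × 0.419706) = -3.0184e-05 rad = -6.226″.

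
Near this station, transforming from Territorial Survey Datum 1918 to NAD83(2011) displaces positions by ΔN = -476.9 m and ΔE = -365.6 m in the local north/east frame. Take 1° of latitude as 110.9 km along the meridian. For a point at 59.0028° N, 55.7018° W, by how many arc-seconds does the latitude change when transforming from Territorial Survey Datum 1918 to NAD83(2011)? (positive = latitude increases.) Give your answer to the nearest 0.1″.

1° of latitude = 110.9 km, so Δφ = -476.9 / 110900 = -0.0043003° = -15.481″.

Δφ = -15.5″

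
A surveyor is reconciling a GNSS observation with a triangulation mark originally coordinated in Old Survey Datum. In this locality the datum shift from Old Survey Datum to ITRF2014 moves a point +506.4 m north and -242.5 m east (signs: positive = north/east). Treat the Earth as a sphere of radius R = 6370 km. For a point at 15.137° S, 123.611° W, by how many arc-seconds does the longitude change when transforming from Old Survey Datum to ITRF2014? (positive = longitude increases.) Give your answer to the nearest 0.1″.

At latitude -15.137°, cos φ = 0.965304.
One radian of longitude at latitude φ spans R cos φ, so Δλ = ΔE / (R cos φ) = -242.5 / (6370000 × 0.965304) = -3.9437e-05 rad = -8.135″.

Δλ = -8.1″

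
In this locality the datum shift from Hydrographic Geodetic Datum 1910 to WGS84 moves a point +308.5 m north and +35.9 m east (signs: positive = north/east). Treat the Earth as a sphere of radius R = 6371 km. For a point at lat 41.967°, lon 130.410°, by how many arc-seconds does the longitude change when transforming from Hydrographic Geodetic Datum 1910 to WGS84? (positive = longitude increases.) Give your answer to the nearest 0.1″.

At latitude 41.967°, cos φ = 0.743530.
One radian of longitude at latitude φ spans R cos φ, so Δλ = ΔE / (R cos φ) = 35.9 / (6371000 × 0.743530) = 7.5786e-06 rad = 1.563″.

Δλ = 1.6″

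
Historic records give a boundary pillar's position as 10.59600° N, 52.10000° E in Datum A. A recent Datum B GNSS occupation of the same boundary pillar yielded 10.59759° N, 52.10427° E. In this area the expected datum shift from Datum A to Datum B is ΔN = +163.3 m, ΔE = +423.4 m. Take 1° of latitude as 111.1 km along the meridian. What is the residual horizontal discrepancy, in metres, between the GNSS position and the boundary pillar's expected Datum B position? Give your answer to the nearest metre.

Observed coordinate differences: Δφ = +0.00159°, Δλ = +0.00427°.
Converting to metres (1° lat = 111100 m, cos φ = 0.982948): observed ΔN = 176.6 m, observed ΔE = 466.3 m.
Subtracting the expected shift leaves a residual of 176.6 − (163.3) = 13.3 m north and 466.3 − (423.4) = 42.9 m east.
Residual distance = √(13.3² + 42.9²) = 44.9 m.

45 m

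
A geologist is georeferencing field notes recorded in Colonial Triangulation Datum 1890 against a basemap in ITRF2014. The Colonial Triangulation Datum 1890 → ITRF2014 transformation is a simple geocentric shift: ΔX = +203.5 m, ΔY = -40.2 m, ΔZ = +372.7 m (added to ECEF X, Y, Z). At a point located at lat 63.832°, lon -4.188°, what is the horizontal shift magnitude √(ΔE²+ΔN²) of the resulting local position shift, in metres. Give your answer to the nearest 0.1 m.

32.5 m

At φ = 63.832°, λ = -4.188°: sin φ = 0.897505, cos φ = 0.441005, sin λ = -0.073029, cos λ = 0.997330.
ΔE = −sin λ·ΔX + cos λ·ΔY = −(-0.073029)·(203.5) + (0.997330)·(-40.2) = -25.23 m.
ΔN = −sin φ cos λ·ΔX − sin φ sin λ·ΔY + cos φ·ΔZ = −(0.897505)(0.997330)(203.5) − (0.897505)(-0.073029)(-40.2) + (0.441005)(372.7) = -20.43 m.
Horizontal magnitude = √(ΔE² + ΔN²) = √((-25.23)² + (-20.43)²) = 32.46 m.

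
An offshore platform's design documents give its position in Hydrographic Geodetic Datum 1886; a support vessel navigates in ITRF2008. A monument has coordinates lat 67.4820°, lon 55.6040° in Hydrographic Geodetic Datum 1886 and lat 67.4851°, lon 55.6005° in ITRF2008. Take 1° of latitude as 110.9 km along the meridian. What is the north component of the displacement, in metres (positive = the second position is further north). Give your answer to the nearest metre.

ΔN = 344 m

Δφ = 67.4851° − 67.4820° = +0.0031°; Δλ = 55.6005° − 55.6040° = -0.0035°.
ΔN = Δφ × 110900 = 343.8 m; ΔE = Δλ × 110900 × cos(67.4820°) = -0.0035 × 110900 × 0.382974 = -148.7 m.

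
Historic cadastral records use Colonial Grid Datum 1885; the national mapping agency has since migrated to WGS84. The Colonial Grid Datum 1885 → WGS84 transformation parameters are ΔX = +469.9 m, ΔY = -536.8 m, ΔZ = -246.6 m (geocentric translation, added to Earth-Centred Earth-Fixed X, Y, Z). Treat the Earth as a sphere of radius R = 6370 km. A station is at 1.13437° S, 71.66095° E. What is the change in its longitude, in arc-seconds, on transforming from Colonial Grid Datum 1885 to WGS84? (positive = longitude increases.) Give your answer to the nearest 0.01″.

sin φ = -0.019797, cos φ = 0.999804, sin λ = 0.949211, cos λ = 0.314639.
East component: ΔE = −sin λ·ΔX + cos λ·ΔY = −(0.949211)(469.9) + (0.314639)(-536.8) = -614.93 m.
1° of latitude spans πR/180 = 111177 m; at latitude φ, 1° of longitude spans that × cos φ = 111155.7 m, so Δλ = -614.93 / 111155.7 × 3600 = -19.916″.

Δλ = -19.92″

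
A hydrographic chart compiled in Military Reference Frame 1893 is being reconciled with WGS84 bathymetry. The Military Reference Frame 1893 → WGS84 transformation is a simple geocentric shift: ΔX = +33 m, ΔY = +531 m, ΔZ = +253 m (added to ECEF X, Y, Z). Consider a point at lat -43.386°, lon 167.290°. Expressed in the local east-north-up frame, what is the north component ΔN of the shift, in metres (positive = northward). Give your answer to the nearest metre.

ΔN = 242 m

The local north axis is (−sin φ cos λ, −sin φ sin λ, cos φ), giving ΔN = -22.113 + 80.251 + 183.866 = 242.00 m.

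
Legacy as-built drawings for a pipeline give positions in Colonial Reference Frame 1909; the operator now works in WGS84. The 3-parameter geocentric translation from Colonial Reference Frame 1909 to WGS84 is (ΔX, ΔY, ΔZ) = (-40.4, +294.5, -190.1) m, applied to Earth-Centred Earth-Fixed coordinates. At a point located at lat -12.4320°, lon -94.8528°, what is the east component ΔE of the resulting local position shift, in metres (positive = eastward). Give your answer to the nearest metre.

ΔE = -65 m

The local east axis at (φ, λ) is (−sin λ, cos λ, 0), so ΔE = −sin(-94.8528°)·(-40.4) + cos(-94.8528°)·294.5 = -65.17 m.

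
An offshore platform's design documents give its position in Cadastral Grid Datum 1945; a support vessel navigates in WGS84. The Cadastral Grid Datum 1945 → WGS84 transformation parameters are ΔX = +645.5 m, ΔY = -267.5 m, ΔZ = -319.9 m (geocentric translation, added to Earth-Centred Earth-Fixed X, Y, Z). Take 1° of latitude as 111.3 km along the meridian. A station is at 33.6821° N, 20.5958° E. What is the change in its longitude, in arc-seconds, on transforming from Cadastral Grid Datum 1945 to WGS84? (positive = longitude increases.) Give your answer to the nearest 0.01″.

sin φ = 0.554584, cos φ = 0.832127, sin λ = 0.351773, cos λ = 0.936085.
East component: ΔE = −sin λ·ΔX + cos λ·ΔY = −(0.351773)(645.5) + (0.936085)(-267.5) = -477.47 m.
1° of latitude spans 111300 m; at latitude φ, 1° of longitude spans that × cos φ = 92615.8 m, so Δλ = -477.47 / 92615.8 × 3600 = -18.559″.

Δλ = -18.56″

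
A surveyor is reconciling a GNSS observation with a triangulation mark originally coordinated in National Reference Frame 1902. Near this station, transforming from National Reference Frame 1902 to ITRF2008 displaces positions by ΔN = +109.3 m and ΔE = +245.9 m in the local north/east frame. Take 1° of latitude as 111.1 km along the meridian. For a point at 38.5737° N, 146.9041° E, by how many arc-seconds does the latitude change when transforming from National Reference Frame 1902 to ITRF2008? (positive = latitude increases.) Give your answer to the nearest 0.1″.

1° of latitude = 111.1 km, so Δφ = 109.3 / 111100 = 0.0009838° = 3.542″.

Δφ = 3.5″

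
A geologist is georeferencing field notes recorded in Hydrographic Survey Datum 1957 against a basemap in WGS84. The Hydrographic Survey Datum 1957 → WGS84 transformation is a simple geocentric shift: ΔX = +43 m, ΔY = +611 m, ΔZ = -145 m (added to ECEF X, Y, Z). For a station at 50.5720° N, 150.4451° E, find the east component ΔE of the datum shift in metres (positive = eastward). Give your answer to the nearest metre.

At φ = 50.5720°, λ = 150.4451°: sin φ = 0.772423, cos φ = 0.635108, sin λ = 0.493257, cos λ = -0.869883.
ΔE = −sin λ·ΔX + cos λ·ΔY = −(0.493257)·(43) + (-0.869883)·(611) = -552.71 m.

ΔE = -553 m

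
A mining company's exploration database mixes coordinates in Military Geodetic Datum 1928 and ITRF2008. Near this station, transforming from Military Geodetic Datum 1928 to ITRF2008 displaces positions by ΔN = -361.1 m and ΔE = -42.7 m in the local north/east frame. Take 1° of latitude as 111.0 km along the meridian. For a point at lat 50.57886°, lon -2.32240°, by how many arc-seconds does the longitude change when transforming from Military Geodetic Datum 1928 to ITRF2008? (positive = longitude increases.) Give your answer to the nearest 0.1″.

At latitude 50.57886°, cos φ = 0.635016.
1° of longitude at this latitude = 111.0 × cos φ = 70.49 km, so Δλ = -42.7 / 70486.7 = -0.0006058° = -2.181″.

Δλ = -2.2″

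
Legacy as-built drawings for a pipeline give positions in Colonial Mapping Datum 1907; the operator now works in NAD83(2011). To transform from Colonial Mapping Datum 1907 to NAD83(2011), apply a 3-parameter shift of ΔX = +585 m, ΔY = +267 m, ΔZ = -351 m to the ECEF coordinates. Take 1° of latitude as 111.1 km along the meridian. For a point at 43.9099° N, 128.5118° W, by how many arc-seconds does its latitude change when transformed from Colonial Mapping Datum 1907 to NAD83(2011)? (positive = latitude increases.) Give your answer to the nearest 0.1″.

sin φ = 0.693526, cos φ = 0.720431, sin λ = -0.782480, cos λ = -0.622676.
North component: ΔN = −sin φ cos λ·ΔX − sin φ sin λ·ΔY + cos φ·ΔZ = −(0.693526)(-0.622676)(585) − (0.693526)(-0.782480)(267) + (0.720431)(-351) = 144.65 m.
1° of latitude spans 111100 m, so Δφ = 144.65 / 111100 × 3600 = 4.687″.

Δφ = 4.7″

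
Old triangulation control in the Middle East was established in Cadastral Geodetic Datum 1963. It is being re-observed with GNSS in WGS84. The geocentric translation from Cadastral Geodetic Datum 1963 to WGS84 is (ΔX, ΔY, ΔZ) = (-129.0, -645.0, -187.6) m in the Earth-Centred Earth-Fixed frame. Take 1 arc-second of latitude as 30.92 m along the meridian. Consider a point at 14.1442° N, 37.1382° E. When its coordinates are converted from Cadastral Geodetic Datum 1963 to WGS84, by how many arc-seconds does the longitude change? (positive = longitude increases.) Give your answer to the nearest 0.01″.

sin φ = 0.244363, cos φ = 0.969684, sin λ = 0.603740, cos λ = 0.797182.
East component: ΔE = −sin λ·ΔX + cos λ·ΔY = −(0.603740)(-129.0) + (0.797182)(-645.0) = -436.30 m.
1° of latitude spans 3600 × 30.92 = 111312 m; at latitude φ, 1° of longitude spans that × cos φ = 107937.4 m, so Δλ = -436.30 / 107937.4 × 3600 = -14.552″.

Δλ = -14.55″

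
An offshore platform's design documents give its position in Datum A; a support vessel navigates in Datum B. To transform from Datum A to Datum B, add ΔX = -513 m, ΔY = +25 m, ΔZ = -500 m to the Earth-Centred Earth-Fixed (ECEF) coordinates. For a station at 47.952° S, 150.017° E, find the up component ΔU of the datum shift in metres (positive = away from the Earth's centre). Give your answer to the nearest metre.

The local up (radial) axis is (cos φ cos λ, cos φ sin λ, sin φ), giving ΔU = 297.603 + 8.368 + 371.292 = 677.26 m.

ΔU = 677 m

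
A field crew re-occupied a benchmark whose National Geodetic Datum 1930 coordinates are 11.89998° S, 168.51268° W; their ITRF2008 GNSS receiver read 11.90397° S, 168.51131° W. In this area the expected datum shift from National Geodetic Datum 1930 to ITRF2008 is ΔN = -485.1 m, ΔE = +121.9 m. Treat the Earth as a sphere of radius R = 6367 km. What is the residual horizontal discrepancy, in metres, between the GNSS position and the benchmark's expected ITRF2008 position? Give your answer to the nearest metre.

Observed coordinate differences: Δφ = -0.00399°, Δλ = +0.00137°.
Converting to metres (1° lat = 111125 m, cos φ = 0.978509): observed ΔN = -443.4 m, observed ΔE = 149.0 m.
Subtracting the expected shift leaves a residual of -443.4 − (-485.1) = 41.7 m north and 149.0 − (121.9) = 27.1 m east.
Residual distance = √(41.7² + 27.1²) = 49.7 m.

50 m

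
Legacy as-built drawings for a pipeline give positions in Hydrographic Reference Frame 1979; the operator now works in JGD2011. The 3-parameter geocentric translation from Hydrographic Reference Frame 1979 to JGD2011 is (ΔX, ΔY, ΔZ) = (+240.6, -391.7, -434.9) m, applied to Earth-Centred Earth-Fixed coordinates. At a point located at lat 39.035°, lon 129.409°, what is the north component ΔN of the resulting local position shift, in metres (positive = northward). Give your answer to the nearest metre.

At φ = 39.035°, λ = 129.409°: sin φ = 0.629795, cos φ = 0.776761, sin λ = 0.772634, cos λ = -0.634852.
ΔN = −sin φ cos λ·ΔX − sin φ sin λ·ΔY + cos φ·ΔZ = −(0.629795)(-0.634852)(240.6) − (0.629795)(0.772634)(-391.7) + (0.776761)(-434.9) = -51.01 m.

ΔN = -51 m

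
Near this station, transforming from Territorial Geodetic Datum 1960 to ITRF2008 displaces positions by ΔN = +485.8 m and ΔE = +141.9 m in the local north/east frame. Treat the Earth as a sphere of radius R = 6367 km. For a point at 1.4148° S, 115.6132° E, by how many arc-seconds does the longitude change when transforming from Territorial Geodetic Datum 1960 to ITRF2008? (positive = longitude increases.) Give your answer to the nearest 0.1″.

At latitude -1.4148°, cos φ = 0.999695.
One radian of longitude at latitude φ spans R cos φ, so Δλ = ΔE / (R cos φ) = 141.9 / (6367000 × 0.999695) = 2.2294e-05 rad = 4.598″.

Δλ = 4.6″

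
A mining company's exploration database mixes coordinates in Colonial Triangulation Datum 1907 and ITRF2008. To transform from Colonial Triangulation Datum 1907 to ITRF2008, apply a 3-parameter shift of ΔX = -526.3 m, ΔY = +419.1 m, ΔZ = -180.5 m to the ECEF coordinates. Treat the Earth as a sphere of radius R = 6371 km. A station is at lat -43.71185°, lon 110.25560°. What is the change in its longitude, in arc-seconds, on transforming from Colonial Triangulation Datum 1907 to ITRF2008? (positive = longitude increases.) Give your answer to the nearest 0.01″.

sin φ = -0.691032, cos φ = 0.722824, sin λ = 0.938158, cos λ = -0.346209.
East component: ΔE = −sin λ·ΔX + cos λ·ΔY = −(0.938158)(-526.3) + (-0.346209)(419.1) = 348.66 m.
1° of latitude spans πR/180 = 111195 m; at latitude φ, 1° of longitude spans that × cos φ = 80374.4 m, so Δλ = 348.66 / 80374.4 × 3600 = 15.616″.

Δλ = 15.62″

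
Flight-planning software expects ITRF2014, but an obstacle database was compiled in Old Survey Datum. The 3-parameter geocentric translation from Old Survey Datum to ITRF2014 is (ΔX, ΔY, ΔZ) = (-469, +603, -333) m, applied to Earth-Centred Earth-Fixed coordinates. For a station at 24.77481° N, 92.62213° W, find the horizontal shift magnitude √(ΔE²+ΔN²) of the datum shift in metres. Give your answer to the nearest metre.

At φ = 24.77481°, λ = -92.62213°: sin φ = 0.419053, cos φ = 0.907962, sin λ = -0.998953, cos λ = -0.045749.
ΔE = −sin λ·ΔX + cos λ·ΔY = −(-0.998953)·(-469) + (-0.045749)·(603) = -496.10 m.
ΔN = −sin φ cos λ·ΔX − sin φ sin λ·ΔY + cos φ·ΔZ = −(0.419053)(-0.045749)(-469) − (0.419053)(-0.998953)(603) + (0.907962)(-333) = -58.92 m.
Horizontal magnitude = √(ΔE² + ΔN²) = √((-496.10)² + (-58.92)²) = 499.58 m.

500 m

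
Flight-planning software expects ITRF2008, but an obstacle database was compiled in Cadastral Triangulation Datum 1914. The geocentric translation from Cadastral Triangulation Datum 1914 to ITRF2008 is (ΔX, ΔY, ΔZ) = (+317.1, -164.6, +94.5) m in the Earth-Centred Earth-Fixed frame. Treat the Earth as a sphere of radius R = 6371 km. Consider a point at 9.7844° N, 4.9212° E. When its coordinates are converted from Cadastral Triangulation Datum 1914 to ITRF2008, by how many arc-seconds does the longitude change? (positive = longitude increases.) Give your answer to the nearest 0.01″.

Δλ = -6.28″

sin φ = 0.169941, cos φ = 0.985454, sin λ = 0.085786, cos λ = 0.996314.
East component: ΔE = −sin λ·ΔX + cos λ·ΔY = −(0.085786)(317.1) + (0.996314)(-164.6) = -191.20 m.
1° of latitude spans πR/180 = 111195 m; at latitude φ, 1° of longitude spans that × cos φ = 109577.5 m, so Δλ = -191.20 / 109577.5 × 3600 = -6.281″.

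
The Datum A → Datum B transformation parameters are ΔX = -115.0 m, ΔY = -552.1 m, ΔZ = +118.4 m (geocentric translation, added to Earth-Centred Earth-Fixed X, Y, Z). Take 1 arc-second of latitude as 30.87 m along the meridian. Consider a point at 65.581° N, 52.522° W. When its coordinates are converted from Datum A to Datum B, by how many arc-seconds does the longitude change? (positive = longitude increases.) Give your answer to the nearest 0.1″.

sin φ = 0.910547, cos φ = 0.413406, sin λ = -0.793587, cos λ = 0.608457.
East component: ΔE = −sin λ·ΔX + cos λ·ΔY = −(-0.793587)(-115.0) + (0.608457)(-552.1) = -427.19 m.
1° of latitude spans 3600 × 30.87 = 111132 m; at latitude φ, 1° of longitude spans that × cos φ = 45942.7 m, so Δλ = -427.19 / 45942.7 × 3600 = -33.474″.

Δλ = -33.5″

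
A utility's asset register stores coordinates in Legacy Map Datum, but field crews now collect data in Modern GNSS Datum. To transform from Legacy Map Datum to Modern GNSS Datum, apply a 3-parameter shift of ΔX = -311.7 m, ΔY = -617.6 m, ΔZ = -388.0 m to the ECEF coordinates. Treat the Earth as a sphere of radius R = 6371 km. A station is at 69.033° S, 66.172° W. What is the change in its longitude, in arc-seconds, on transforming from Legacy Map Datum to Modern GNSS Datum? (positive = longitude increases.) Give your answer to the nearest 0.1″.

Δλ = -48.4″

sin φ = -0.933787, cos φ = 0.357830, sin λ = -0.914762, cos λ = 0.403992.
East component: ΔE = −sin λ·ΔX + cos λ·ΔY = −(-0.914762)(-311.7) + (0.403992)(-617.6) = -534.64 m.
1° of latitude spans πR/180 = 111195 m; at latitude φ, 1° of longitude spans that × cos φ = 39788.9 m, so Δλ = -534.64 / 39788.9 × 3600 = -48.373″.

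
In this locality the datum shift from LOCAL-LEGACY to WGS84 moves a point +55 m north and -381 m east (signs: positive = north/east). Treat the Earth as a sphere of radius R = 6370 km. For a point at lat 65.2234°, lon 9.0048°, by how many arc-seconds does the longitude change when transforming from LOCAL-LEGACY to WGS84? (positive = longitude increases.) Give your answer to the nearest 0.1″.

At latitude 65.2234°, cos φ = 0.419081.
One radian of longitude at latitude φ spans R cos φ, so Δλ = ΔE / (R cos φ) = -381.0 / (6370000 × 0.419081) = -1.4272e-04 rad = -29.438″.

Δλ = -29.4″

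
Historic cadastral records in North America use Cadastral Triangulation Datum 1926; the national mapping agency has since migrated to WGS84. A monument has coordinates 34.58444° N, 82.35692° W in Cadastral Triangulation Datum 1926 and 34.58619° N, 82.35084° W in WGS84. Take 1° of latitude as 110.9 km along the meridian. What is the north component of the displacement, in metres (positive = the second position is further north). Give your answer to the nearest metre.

Δφ = 34.58619° − 34.58444° = +0.00175°; Δλ = -82.35084° − -82.35692° = +0.00608°.
ΔN = Δφ × 110900 = 194.1 m; ΔE = Δλ × 110900 × cos(34.58444°) = +0.00608 × 110900 × 0.823291 = 555.1 m.

ΔN = 194 m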